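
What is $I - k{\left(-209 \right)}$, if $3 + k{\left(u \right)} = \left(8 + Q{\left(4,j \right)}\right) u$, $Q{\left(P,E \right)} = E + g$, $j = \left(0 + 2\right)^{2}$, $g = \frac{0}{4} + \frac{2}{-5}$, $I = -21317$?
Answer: $- \frac{94448}{5} \approx -18890.0$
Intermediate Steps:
$g = - \frac{2}{5}$ ($g = 0 \cdot \frac{1}{4} + 2 \left(- \frac{1}{5}\right) = 0 - \frac{2}{5} = - \frac{2}{5} \approx -0.4$)
$j = 4$ ($j = 2^{2} = 4$)
$Q{\left(P,E \right)} = - \frac{2}{5} + E$ ($Q{\left(P,E \right)} = E - \frac{2}{5} = - \frac{2}{5} + E$)
$k{\left(u \right)} = -3 + \frac{58 u}{5}$ ($k{\left(u \right)} = -3 + \left(8 + \left(- \frac{2}{5} + 4\right)\right) u = -3 + \left(8 + \frac{18}{5}\right) u = -3 + \frac{58 u}{5}$)
$I - k{\left(-209 \right)} = -21317 - \left(-3 + \frac{58}{5} \left(-209\right)\right) = -21317 - \left(-3 - \frac{12122}{5}\right) = -21317 - - \frac{12137}{5} = -21317 + \frac{12137}{5} = - \frac{94448}{5}$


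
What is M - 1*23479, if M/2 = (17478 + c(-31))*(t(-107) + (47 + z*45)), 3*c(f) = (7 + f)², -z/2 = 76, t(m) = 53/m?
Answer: -25691299613/107 ≈ -2.4011e+8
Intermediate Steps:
z = -152 (z = -2*76 = -152)
c(f) = (7 + f)²/3
M = -25688787360/107 (M = 2*((17478 + (7 - 31)²/3)*(53/(-107) + (47 - 152*45))) = 2*((17478 + (⅓)*(-24)²)*(53*(-1/107) + (47 - 6840))) = 2*((17478 + (⅓)*576)*(-53/107 - 6793)) = 2*((17478 + 192)*(-726904/107)) = 2*(17670*(-726904/107)) = 2*(-12844393680/107) = -25688787360/107 ≈ -2.4008e+8)
M - 1*23479 = -25688787360/107 - 1*23479 = -25688787360/107 - 23479 = -25691299613/107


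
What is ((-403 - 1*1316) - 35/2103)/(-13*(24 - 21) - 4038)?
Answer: 3615092/8573931 ≈ 0.42164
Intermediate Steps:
((-403 - 1*1316) - 35/2103)/(-13*(24 - 21) - 4038) = ((-403 - 1316) - 35*1/2103)/(-13*3 - 4038) = (-1719 - 35/2103)/(-39 - 4038) = -3615092/2103/(-4077) = -3615092/2103*(-1/4077) = 3615092/8573931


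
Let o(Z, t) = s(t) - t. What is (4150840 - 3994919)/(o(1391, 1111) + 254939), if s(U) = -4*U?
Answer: 155921/249384 ≈ 0.62522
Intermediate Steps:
o(Z, t) = -5*t (o(Z, t) = -4*t - t = -5*t)
(4150840 - 3994919)/(o(1391, 1111) + 254939) = (4150840 - 3994919)/(-5*1111 + 254939) = 155921/(-5555 + 254939) = 155921/249384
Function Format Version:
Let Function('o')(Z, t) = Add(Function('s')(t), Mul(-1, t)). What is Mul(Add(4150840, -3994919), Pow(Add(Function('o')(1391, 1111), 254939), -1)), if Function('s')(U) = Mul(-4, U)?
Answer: Rational(155921, 249384) ≈ 0.62522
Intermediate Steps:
Function('o')(Z, t) = Mul(-5, t) (Function('o')(Z, t) = Add(Mul(-4, t), Mul(-1, t)) = Mul(-5, t))
Mul(Add(4150840, -3994919), Pow(Add(Function('o')(1391, 1111), 254939), -1)) = Mul(Add(4150840, -3994919), Pow(Add(Mul(-5, 1111), 254939), -1)) = Mul(155921, Pow(Add(-5555, 254939), -1)) = Mul(155921, Pow(249384, -1)) = Mul(155921, Rational(1, 249384)) = Rational(155921, 249384)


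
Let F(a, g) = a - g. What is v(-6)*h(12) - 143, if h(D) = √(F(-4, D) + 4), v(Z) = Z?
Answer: -143 - 12*I*√3 ≈ -143.0 - 20.785*I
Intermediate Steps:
h(D) = √(-D) (h(D) = √((-4 - D) + 4) = √(-D))
v(-6)*h(12) - 143 = -6*2*I*√3 - 143 = -12*I*√3 - 143 = -143 - 12*I*√3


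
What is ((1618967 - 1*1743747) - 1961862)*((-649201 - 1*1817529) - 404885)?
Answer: 5992032466830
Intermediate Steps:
((1618967 - 1*1743747) - 1961862)*((-649201 - 1*1817529) - 404885) = ((1618967 - 1743747) - 1961862)*((-649201 - 1817529) - 404885) = (-124780 - 1961862)*(-2466730 - 404885) = -2086642*(-2871615) = 5992032466830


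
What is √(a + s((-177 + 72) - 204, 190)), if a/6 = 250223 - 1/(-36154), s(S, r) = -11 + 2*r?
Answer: 3*√54524967053226/18077 ≈ 1225.4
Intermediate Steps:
a = 27139687029/18077 (a = 6*(250223 - 1/(-36154)) = 6*(250223 - 1*(-1/36154)) = 6*(250223 + 1/36154) = 6*(9046562343/36154) = 27139687029/18077 ≈ 1.5013e+6)
√(a + s((-177 + 72) - 204, 190)) = √(27139687029/18077 + (-11 + 2*190)) = √(27139687029/18077 + (-11 + 380)) = √(27139687029/18077 + 369) = √(27146357442/18077) = 3*√54524967053226/18077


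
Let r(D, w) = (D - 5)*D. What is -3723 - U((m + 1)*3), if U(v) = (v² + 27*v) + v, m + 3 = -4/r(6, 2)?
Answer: -3563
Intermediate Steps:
r(D, w) = D*(-5 + D) (r(D, w) = (-5 + D)*D = D*(-5 + D))
m = -11/3 (m = -3 - 4*1/(6*(-5 + 6)) = -3 - 4/(6*1) = -3 - 4/6 = -3 - 4*⅙ = -3 - ⅔ = -11/3 ≈ -3.6667)
U(v) = v² + 28*v
-3723 - U((m + 1)*3) = -3723 - (-11/3 + 1)*3*(28 + (-11/3 + 1)*3) = -3723 - (-8/3*3)*(28 - 8/3*3) = -3723 - (-8)*(28 - 8) = -3723 - (-8)*20 = -3723 - 1*(-160) = -3723 + 160 = -3563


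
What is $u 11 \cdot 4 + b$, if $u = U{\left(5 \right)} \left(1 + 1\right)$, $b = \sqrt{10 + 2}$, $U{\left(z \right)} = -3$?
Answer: $-264 + 2 \sqrt{3} \approx -260.54$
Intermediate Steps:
$b = 2 \sqrt{3}$ ($b = \sqrt{12} = 2 \sqrt{3} \approx 3.4641$)
$u = -6$ ($u = - 3 \left(1 + 1\right) = \left(-3\right) 2 = -6$)
$u 11 \cdot 4 + b = - 6 \cdot 11 \cdot 4 + 2 \sqrt{3} = \left(-6\right) 44 + 2 \sqrt{3} = -264 + 2 \sqrt{3}$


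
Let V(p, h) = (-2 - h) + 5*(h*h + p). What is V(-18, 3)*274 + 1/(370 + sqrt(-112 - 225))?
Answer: (-13700*sqrt(337) + 5068999*I)/(sqrt(337) - 370*I) ≈ -13700.0 - 0.00013399*I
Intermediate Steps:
V(p, h) = -2 - h + 5*p + 5*h**2 (V(p, h) = (-2 - h) + 5*(h**2 + p) = (-2 - h) + 5*(p + h**2) = (-2 - h) + (5*p + 5*h**2) = -2 - h + 5*p + 5*h**2)
V(-18, 3)*274 + 1/(370 + sqrt(-112 - 225)) = (-2 - 1*3 + 5*(-18) + 5*3**2)*274 + 1/(370 + sqrt(-112 - 225)) = (-2 - 3 - 90 + 5*9)*274 + 1/(370 + sqrt(-337)) = (-2 - 3 - 90 + 45)*274 + 1/(370 + I*sqrt(337)) = -50*274 + 1/(370 + I*sqrt(337)) = -13700 + 1/(370 + I*sqrt(337))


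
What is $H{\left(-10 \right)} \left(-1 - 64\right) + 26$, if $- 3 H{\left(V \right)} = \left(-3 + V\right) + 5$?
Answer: $- \frac{442}{3} \approx -147.33$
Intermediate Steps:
$H{\left(V \right)} = - \frac{2}{3} - \frac{V}{3}$ ($H{\left(V \right)} = - \frac{\left(-3 + V\right) + 5}{3} = - \frac{2 + V}{3} = - \frac{2}{3} - \frac{V}{3}$)
$H{\left(-10 \right)} \left(-1 - 64\right) + 26 = \left(- \frac{2}{3} - - \frac{10}{3}\right) \left(-1 - 64\right) + 26 = \left(- \frac{2}{3} + \frac{10}{3}\right) \left(-1 - 64\right) + 26 = \frac{8}{3} \left(-65\right) + 26 = - \frac{520}{3} + 26 = - \frac{442}{3}$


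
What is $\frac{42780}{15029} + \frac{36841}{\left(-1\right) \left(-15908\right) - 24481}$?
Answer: $- \frac{186930449}{128843617} \approx -1.4508$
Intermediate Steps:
$\frac{42780}{15029} + \frac{36841}{\left(-1\right) \left(-15908\right) - 24481} = 42780 \cdot \frac{1}{15029} + \frac{36841}{15908 - 24481} = \frac{42780}{15029} + \frac{36841}{-8573} = \frac{42780}{15029} + 36841 \left(- \frac{1}{8573}\right) = \frac{42780}{15029} - \frac{36841}{8573} = - \frac{186930449}{128843617}$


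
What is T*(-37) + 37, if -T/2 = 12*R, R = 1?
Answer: 925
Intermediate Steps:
T = -24 ≈ -24.000
T*(-37) + 37 = -24*(-37) + 37 = 888 + 37 = 925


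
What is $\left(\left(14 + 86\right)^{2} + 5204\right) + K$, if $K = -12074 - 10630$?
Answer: $-7500$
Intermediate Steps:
$K = -22704$
$\left(\left(14 + 86\right)^{2} + 5204\right) + K = \left(\left(14 + 86\right)^{2} + 5204\right) - 22704 = \left(100^{2} + 5204\right) - 22704 = \left(10000 + 5204\right) - 22704 = 15204 - 22704 = -7500$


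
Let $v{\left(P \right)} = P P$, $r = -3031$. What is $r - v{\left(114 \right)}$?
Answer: $-16027$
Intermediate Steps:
$v{\left(P \right)} = P^{2}$
$r - v{\left(114 \right)} = -3031 - 114^{2} = -3031 - 12996 = -16027$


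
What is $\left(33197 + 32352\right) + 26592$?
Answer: $92141$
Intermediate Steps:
$\left(33197 + 32352\right) + 26592 = 65549 + 26592 = 92141$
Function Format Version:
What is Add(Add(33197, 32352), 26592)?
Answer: 92141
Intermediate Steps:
Add(Add(33197, 32352), 26592) = Add(65549, 26592) = 92141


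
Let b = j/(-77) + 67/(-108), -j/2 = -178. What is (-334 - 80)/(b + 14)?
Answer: -3442824/72817 ≈ -47.281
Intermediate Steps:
j = 356 (j = -2*(-178) = 356)
b = -43607/8316 (b = 356/(-77) + 67/(-108) = 356*(-1/77) + 67*(-1/108) = -356/77 - 67/108 = -43607/8316 ≈ -5.2437)
(-334 - 80)/(b + 14) = (-334 - 80)/(-43607/8316 + 14) = -414/72817/8316 = -414*8316/72817 = -3442824/72817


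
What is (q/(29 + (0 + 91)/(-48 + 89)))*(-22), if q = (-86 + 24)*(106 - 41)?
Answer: 181753/64 ≈ 2839.9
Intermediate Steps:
q = -4030 (q = -62*65 = -4030)
(q/(29 + (0 + 91)/(-48 + 89)))*(-22) = -4030/(29 + (0 + 91)/(-48 + 89))*(-22) = -4030/(29 + 91/41)*(-22) = -4030/1280/41*(-22) = -4030*41/1280*(-22) = -16523/128*(-22) = 181753/64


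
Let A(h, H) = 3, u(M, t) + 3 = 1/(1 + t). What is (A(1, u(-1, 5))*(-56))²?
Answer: 28224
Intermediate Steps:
u(M, t) = -3 + 1/(1 + t)
(A(1, u(-1, 5))*(-56))² = (3*(-56))² = (-168)² = 28224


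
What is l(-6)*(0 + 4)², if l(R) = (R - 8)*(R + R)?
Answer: 2688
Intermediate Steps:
l(R) = 2*R*(-8 + R) (l(R) = (-8 + R)*(2*R) = 2*R*(-8 + R))
l(-6)*(0 + 4)² = (2*(-6)*(-8 - 6))*(0 + 4)² = (2*(-6)*(-14))*4² = 168*16 = 2688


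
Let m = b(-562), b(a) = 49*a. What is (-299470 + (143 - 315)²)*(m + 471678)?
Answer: -119867168040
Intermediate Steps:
m = -27538 (m = 49*(-562) = -27538)
(-299470 + (143 - 315)²)*(m + 471678) = (-299470 + (143 - 315)²)*(-27538 + 471678) = (-299470 + (-172)²)*444140 = (-299470 + 29584)*444140 = -269886*444140 = -119867168040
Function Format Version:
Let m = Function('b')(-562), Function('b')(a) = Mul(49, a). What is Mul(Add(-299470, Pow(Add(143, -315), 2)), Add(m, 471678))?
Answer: -119867168040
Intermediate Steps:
m = -27538 (m = Mul(49, -562) = -27538)
Mul(Add(-299470, Pow(Add(143, -315), 2)), Add(m, 471678)) = Mul(Add(-299470, Pow(Add(143, -315), 2)), Add(-27538, 471678)) = Mul(Add(-299470, Pow(-172, 2)), 444140) = Mul(Add(-299470, 29584), 444140) = Mul(-269886, 444140) = -119867168040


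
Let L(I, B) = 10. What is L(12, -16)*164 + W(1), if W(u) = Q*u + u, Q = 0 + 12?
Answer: 1653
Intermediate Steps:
Q = 12
W(u) = 13*u (W(u) = 12*u + u = 13*u)
L(12, -16)*164 + W(1) = 10*164 + 13*1 = 1640 + 13 = 1653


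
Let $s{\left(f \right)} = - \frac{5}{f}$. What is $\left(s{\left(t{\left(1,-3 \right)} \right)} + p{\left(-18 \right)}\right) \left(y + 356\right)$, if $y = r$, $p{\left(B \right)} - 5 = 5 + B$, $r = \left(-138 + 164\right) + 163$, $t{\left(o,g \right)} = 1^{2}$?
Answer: $-7085$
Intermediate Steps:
$t{\left(o,g \right)} = 1$
$r = 189$ ($r = 26 + 163 = 189$)
$p{\left(B \right)} = 10 + B$ ($p{\left(B \right)} = 5 + \left(5 + B\right) = 10 + B$)
$y = 189$
$\left(s{\left(t{\left(1,-3 \right)} \right)} + p{\left(-18 \right)}\right) \left(y + 356\right) = \left(- \frac{5}{1} + \left(10 - 18\right)\right) \left(189 + 356\right) = \left(\left(-5\right) 1 - 8\right) 545 = \left(-5 - 8\right) 545 = \left(-13\right) 545 = -7085$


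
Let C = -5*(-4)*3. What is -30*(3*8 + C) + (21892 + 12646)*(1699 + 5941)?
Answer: 263867800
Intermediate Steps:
C = 60 (C = 20*3 = 60)
-30*(3*8 + C) + (21892 + 12646)*(1699 + 5941) = -30*(3*8 + 60) + (21892 + 12646)*(1699 + 5941) = -30*(24 + 60) + 34538*7640 = -30*84 + 263870320 = -2520 + 263870320 = 263867800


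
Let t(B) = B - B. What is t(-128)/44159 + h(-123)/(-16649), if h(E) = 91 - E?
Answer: -214/16649 ≈ -0.012854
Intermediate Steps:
t(B) = 0
t(-128)/44159 + h(-123)/(-16649) = 0/44159 + (91 - 1*(-123))/(-16649) = 0*(1/44159) + (91 + 123)*(-1/16649) = 0 + 214*(-1/16649) = 0 - 214/16649 = -214/16649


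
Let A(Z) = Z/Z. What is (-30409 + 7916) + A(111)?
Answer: -22492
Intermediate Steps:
A(Z) = 1
(-30409 + 7916) + A(111) = (-30409 + 7916) + 1 = -22493 + 1 = -22492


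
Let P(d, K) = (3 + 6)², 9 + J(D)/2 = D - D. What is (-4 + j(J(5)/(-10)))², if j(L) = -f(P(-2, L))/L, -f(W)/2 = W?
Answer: 7396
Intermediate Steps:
J(D) = -18 (J(D) = -18 + 2*(D - D) = -18 + 2*0 = -18 + 0 = -18)
P(d, K) = 81 (P(d, K) = 9² = 81)
f(W) = -2*W
j(L) = 162/L (j(L) = -(-2*81)/L = -(-162)/L = 162/L)
(-4 + j(J(5)/(-10)))² = (-4 + 162/((-18/(-10))))² = (-4 + 162/((-18*(-⅒))))² = (-4 + 162/(9/5))² = (-4 + 162*(5/9))² = (-4 + 90)² = 86² = 7396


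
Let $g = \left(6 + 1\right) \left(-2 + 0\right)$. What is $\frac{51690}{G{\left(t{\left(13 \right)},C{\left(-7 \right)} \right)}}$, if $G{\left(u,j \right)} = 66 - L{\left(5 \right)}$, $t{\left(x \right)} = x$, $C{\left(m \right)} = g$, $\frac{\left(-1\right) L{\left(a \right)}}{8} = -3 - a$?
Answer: $25845$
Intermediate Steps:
$g = -14$ ($g = 7 \left(-2\right) = -14$)
$L{\left(a \right)} = 24 + 8 a$ ($L{\left(a \right)} = - 8 \left(-3 - a\right) = 24 + 8 a$)
$C{\left(m \right)} = -14$
$G{\left(u,j \right)} = 2$ ($G{\left(u,j \right)} = 66 - \left(24 + 8 \cdot 5\right) = 66 - \left(24 + 40\right) = 66 - 64 = 2$)
$\frac{51690}{G{\left(t{\left(13 \right)},C{\left(-7 \right)} \right)}} = \frac{51690}{2} = 51690 \cdot \frac{1}{2} = 25845$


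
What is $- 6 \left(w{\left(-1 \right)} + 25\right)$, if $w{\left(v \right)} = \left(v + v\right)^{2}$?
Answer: $-174$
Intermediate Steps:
$w{\left(v \right)} = 4 v^{2}$ ($w{\left(v \right)} = \left(2 v\right)^{2} = 4 v^{2}$)
$- 6 \left(w{\left(-1 \right)} + 25\right) = - 6 \left(4 \left(-1\right)^{2} + 25\right) = - 6 \left(4 \cdot 1 + 25\right) = - 6 \left(4 + 25\right) = \left(-6\right) 29 = -174$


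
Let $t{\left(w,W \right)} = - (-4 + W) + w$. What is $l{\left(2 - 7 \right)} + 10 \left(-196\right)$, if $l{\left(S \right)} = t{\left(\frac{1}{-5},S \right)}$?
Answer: $- \frac{9756}{5} \approx -1951.2$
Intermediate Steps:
$t{\left(w,W \right)} = 4 + w - W$ ($t{\left(w,W \right)} = \left(4 - W\right) + w = 4 + w - W$)
$l{\left(S \right)} = \frac{19}{5} - S$ ($l{\left(S \right)} = 4 + \frac{1}{-5} - S = 4 - \frac{1}{5} - S = \frac{19}{5} - S$)
$l{\left(2 - 7 \right)} + 10 \left(-196\right) = \left(\frac{19}{5} - \left(2 - 7\right)\right) + 10 \left(-196\right) = \left(\frac{19}{5} - \left(2 - 7\right)\right) - 1960 = \left(\frac{19}{5} - -5\right) - 1960 = \left(\frac{19}{5} + 5\right) - 1960 = \frac{44}{5} - 1960 = - \frac{9756}{5}$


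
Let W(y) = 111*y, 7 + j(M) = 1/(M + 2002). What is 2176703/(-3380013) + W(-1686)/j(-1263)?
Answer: 77907926953951/2913571206 ≈ 26740.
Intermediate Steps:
j(M) = -7 + 1/(2002 + M) (j(M) = -7 + 1/(M + 2002) = -7 + 1/(2002 + M))
2176703/(-3380013) + W(-1686)/j(-1263) = 2176703/(-3380013) + (111*(-1686))/(((-14013 - 7*(-1263))/(2002 - 1263))) = 2176703*(-1/3380013) - 187146*739/(-14013 + 8841) = -2176703/3380013 - 187146/((1/739)*(-5172)) = -2176703/3380013 - 187146/(-5172/739) = -2176703/3380013 - 187146*(-739/5172) = -2176703/3380013 + 23050149/862 = 77907926953951/2913571206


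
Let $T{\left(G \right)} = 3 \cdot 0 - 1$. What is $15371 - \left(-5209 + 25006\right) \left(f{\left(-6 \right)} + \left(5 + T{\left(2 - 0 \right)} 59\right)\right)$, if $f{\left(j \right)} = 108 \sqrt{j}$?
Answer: $1084409 - 2138076 i \sqrt{6} \approx 1.0844 \cdot 10^{6} - 5.2372 \cdot 10^{6} i$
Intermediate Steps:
$T{\left(G \right)} = -1$ ($T{\left(G \right)} = 0 - 1 = -1$)
$15371 - \left(-5209 + 25006\right) \left(f{\left(-6 \right)} + \left(5 + T{\left(2 - 0 \right)} 59\right)\right) = 15371 - \left(-5209 + 25006\right) \left(108 \sqrt{-6} + \left(5 - 59\right)\right) = 15371 - 19797 \left(108 i \sqrt{6} + \left(5 - 59\right)\right) = 15371 - 19797 \left(108 i \sqrt{6} - 54\right) = 15371 - 19797 \left(-54 + 108 i \sqrt{6}\right) = 15371 - \left(-1069038 + 2138076 i \sqrt{6}\right) = 15371 + \left(1069038 - 2138076 i \sqrt{6}\right) = 1084409 - 2138076 i \sqrt{6}$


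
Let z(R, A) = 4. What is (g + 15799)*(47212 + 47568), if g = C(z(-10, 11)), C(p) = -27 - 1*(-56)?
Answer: 1500177840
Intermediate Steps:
C(p) = 29 (C(p) = -27 + 56 = 29)
g = 29
(g + 15799)*(47212 + 47568) = (29 + 15799)*(47212 + 47568) = 15828*94780 = 1500177840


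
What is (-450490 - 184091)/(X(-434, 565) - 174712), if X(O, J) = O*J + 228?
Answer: 211527/139898 ≈ 1.5120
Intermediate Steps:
X(O, J) = 228 + J*O (X(O, J) = J*O + 228 = 228 + J*O)
(-450490 - 184091)/(X(-434, 565) - 174712) = (-450490 - 184091)/((228 + 565*(-434)) - 174712) = -634581/((228 - 245210) - 174712) = -634581/(-244982 - 174712) = -634581/(-419694) = -634581*(-1/419694) = 211527/139898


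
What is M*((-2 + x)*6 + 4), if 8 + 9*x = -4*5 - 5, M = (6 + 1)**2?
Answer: -1470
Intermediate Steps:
M = 49 (M = 7**2 = 49)
x = -11/3 (x = -8/9 + (-4*5 - 5)/9 = -8/9 + (-20 - 5)/9 = -8/9 + (1/9)*(-25) = -8/9 - 25/9 = -11/3 ≈ -3.6667)
M*((-2 + x)*6 + 4) = 49*((-2 - 11/3)*6 + 4) = 49*(-17/3*6 + 4) = 49*(-34 + 4) = 49*(-30) = -1470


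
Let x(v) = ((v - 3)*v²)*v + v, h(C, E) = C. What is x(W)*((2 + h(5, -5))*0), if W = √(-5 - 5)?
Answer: 0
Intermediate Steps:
W = I*√10 (W = √(-10) = I*√10 ≈ 3.1623*I)
x(v) = v + v³*(-3 + v) (x(v) = ((-3 + v)*v²)*v + v = (v²*(-3 + v))*v + v = v³*(-3 + v) + v = v + v³*(-3 + v))
x(W)*((2 + h(5, -5))*0) = (I*√10 + (I*√10)⁴ - 3*(-10*I*√10))*((2 + 5)*0) = (I*√10 + 100 - (-30)*I*√10)*(7*0) = (I*√10 + 100 + 30*I*√10)*0 = (100 + 31*I*√10)*0 = 0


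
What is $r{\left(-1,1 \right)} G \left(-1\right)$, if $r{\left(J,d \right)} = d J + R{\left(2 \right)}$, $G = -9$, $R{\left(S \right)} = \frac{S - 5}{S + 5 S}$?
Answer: $- \frac{45}{4} \approx -11.25$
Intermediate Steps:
$R{\left(S \right)} = \frac{-5 + S}{6 S}$
$r{\left(J,d \right)} = - \frac{1}{4} + J d$ ($r{\left(J,d \right)} = d J + \frac{-5 + 2}{6 \cdot 2} = J d + \frac{1}{6} \cdot \frac{1}{2} \left(-3\right) = J d - \frac{1}{4} = - \frac{1}{4} + J d$)
$r{\left(-1,1 \right)} G \left(-1\right) = \left(- \frac{1}{4} - 1\right) \left(-9\right) \left(-1\right) = \left(- \frac{5}{4}\right) \left(-9\right) \left(-1\right) = \frac{45}{4} \left(-1\right) = - \frac{45}{4}$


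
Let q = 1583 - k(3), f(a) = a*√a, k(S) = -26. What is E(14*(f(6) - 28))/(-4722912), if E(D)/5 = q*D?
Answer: 394205/590364 - 56315*√6/393576 ≈ 0.31725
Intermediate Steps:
f(a) = a^(3/2)
q = 1609 (q = 1583 - 1*(-26) = 1583 + 26 = 1609)
E(D) = 8045*D (E(D) = 5*(1609*D) = 8045*D)
E(14*(f(6) - 28))/(-4722912) = (8045*(14*(6^(3/2) - 28)))/(-4722912) = (8045*(14*(6*√6 - 28)))*(-1/4722912) = (8045*(14*(-28 + 6*√6)))*(-1/4722912) = (8045*(-392 + 84*√6))*(-1/4722912) = (-3153640 + 675780*√6)*(-1/4722912) = 394205/590364 - 56315*√6/393576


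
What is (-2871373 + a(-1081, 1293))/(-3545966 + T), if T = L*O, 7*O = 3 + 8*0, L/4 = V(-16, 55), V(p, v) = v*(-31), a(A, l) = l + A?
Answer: 20098127/24842222 ≈ 0.80903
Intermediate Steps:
a(A, l) = A + l
V(p, v) = -31*v
L = -6820 (L = 4*(-31*55) = 4*(-1705) = -6820)
O = 3/7 (O = (3 + 8*0)/7 = (3 + 0)/7 = (⅐)*3 = 3/7 ≈ 0.42857)
T = -20460/7 (T = -6820*3/7 = -20460/7 ≈ -2922.9)
(-2871373 + a(-1081, 1293))/(-3545966 + T) = (-2871373 + (-1081 + 1293))/(-3545966 - 20460/7) = (-2871373 + 212)/(-24842222/7) = -2871161*(-7/24842222) = 20098127/24842222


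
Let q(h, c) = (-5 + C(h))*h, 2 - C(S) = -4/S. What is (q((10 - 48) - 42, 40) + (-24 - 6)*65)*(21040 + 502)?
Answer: -36750652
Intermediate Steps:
C(S) = 2 + 4/S (C(S) = 2 - (-4)/S = 2 + 4/S)
q(h, c) = h*(-3 + 4/h) (q(h, c) = (-5 + (2 + 4/h))*h = (-3 + 4/h)*h = h*(-3 + 4/h))
(q((10 - 48) - 42, 40) + (-24 - 6)*65)*(21040 + 502) = ((4 - 3*((10 - 48) - 42)) + (-24 - 6)*65)*(21040 + 502) = ((4 - 3*(-38 - 42)) - 30*65)*21542 = ((4 - 3*(-80)) - 1950)*21542 = ((4 + 240) - 1950)*21542 = (244 - 1950)*21542 = -1706*21542 = -36750652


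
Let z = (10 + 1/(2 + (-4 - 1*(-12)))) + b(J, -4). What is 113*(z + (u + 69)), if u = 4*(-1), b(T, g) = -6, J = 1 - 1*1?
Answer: 78083/10 ≈ 7808.3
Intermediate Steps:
J = 0 (J = 1 - 1 = 0)
u = -4
z = 41/10 (z = (10 + 1/(2 + (-4 - 1*(-12)))) - 6 = (10 + 1/(2 + (-4 + 12))) - 6 = (10 + 1/(2 + 8)) - 6 = (10 + 1/10) - 6 = (10 + ⅒) - 6 = 101/10 - 6 = 41/10 ≈ 4.1000)
113*(z + (u + 69)) = 113*(41/10 + (-4 + 69)) = 113*(41/10 + 65) = 113*(691/10) = 78083/10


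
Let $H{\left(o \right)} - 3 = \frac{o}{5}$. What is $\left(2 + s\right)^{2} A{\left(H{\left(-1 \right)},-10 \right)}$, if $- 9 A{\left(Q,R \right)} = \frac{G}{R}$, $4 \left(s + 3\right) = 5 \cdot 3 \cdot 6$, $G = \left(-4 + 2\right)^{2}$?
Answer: $\frac{1849}{90} \approx 20.544$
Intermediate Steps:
$H{\left(o \right)} = 3 + \frac{o}{5}$
$G = 4$ ($G = \left(-2\right)^{2} = 4$)
$s = \frac{39}{2}$ ($s = -3 + \frac{5 \cdot 3 \cdot 6}{4} = -3 + \frac{15 \cdot 6}{4} = -3 + \frac{1}{4} \cdot 90 = -3 + \frac{45}{2} = \frac{39}{2} \approx 19.5$)
$A{\left(Q,R \right)} = - \frac{4}{9 R}$ ($A{\left(Q,R \right)} = - \frac{\frac{1}{R} 4}{9} = - \frac{4 \frac{1}{R}}{9} = - \frac{4}{9 R}$)
$\left(2 + s\right)^{2} A{\left(H{\left(-1 \right)},-10 \right)} = \left(2 + \frac{39}{2}\right)^{2} \left(- \frac{4}{9 \left(-10\right)}\right) = \left(\frac{43}{2}\right)^{2} \left(\left(- \frac{4}{9}\right) \left(- \frac{1}{10}\right)\right) = \frac{1849}{4} \cdot \frac{2}{45} = \frac{1849}{90}$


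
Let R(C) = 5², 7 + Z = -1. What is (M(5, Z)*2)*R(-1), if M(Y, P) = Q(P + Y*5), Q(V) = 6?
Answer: 300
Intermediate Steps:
Z = -8 (Z = -7 - 1 = -8)
R(C) = 25
M(Y, P) = 6
(M(5, Z)*2)*R(-1) = (6*2)*25 = 12*25 = 300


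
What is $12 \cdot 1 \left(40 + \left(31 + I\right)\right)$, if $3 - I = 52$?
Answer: $264$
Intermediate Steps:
$I = -49$ ($I = 3 - 52 = -49$)
$12 \cdot 1 \left(40 + \left(31 + I\right)\right) = 12 \cdot 1 \left(40 + \left(31 - 49\right)\right) = 12 \left(40 - 18\right) = 12 \cdot 22 = 264$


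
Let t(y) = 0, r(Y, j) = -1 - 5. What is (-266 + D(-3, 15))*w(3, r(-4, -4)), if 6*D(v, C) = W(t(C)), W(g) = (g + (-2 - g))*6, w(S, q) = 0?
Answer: 0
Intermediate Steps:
r(Y, j) = -6
W(g) = -12 (W(g) = -2*6 = -12)
D(v, C) = -2 (D(v, C) = (⅙)*(-12) = -2)
(-266 + D(-3, 15))*w(3, r(-4, -4)) = (-266 - 2)*0 = -268*0 = 0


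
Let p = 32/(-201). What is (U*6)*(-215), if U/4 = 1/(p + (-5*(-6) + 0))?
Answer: -518580/2999 ≈ -172.92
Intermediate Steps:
p = -32/201 (p = 32*(-1/201) = -32/201 ≈ -0.15920)
U = 402/2999 (U = 4/(-32/201 + (-5*(-6) + 0)) = 4/(-32/201 + (30 + 0)) = 4/(-32/201 + 30) = 4/(5998/201) = 4*(201/5998) = 402/2999 ≈ 0.13404)
(U*6)*(-215) = ((402/2999)*6)*(-215) = (2412/2999)*(-215) = -518580/2999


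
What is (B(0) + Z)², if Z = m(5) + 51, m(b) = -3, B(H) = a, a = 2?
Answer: 2500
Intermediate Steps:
B(H) = 2
Z = 48 (Z = -3 + 51 = 48)
(B(0) + Z)² = (2 + 48)² = 50² = 2500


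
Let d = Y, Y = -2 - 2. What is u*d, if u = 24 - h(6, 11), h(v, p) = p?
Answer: -52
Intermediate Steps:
Y = -4
d = -4
u = 13 (u = 24 - 1*11 = 24 - 11 = 13)
u*d = 13*(-4) = -52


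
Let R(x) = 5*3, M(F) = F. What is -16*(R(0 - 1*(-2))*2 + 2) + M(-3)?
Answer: -515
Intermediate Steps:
R(x) = 15
-16*(R(0 - 1*(-2))*2 + 2) + M(-3) = -16*(15*2 + 2) - 3 = -16*(30 + 2) - 3 = -16*32 - 3 = -512 - 3 = -515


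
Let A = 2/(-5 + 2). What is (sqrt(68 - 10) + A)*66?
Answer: -44 + 66*sqrt(58) ≈ 458.64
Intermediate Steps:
A = -2/3 (A = 2/(-3) = 2*(-1/3) = -2/3 ≈ -0.66667)
(sqrt(68 - 10) + A)*66 = (sqrt(68 - 10) - 2/3)*66 = (sqrt(58) - 2/3)*66 = (-2/3 + sqrt(58))*66 = -44 + 66*sqrt(58)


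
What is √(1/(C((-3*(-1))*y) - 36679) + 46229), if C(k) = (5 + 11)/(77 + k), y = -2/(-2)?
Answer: 3*√172759618133786/183394 ≈ 215.01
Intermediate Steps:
y = 1 (y = -2*(-½) = 1)
C(k) = 16/(77 + k)
√(1/(C((-3*(-1))*y) - 36679) + 46229) = √(1/(16/(77 - 3*(-1)*1) - 36679) + 46229) = √(1/(16/(77 + 3*1) - 36679) + 46229) = √(1/(16/(77 + 3) - 36679) + 46229) = √(1/(16/80 - 36679) + 46229) = √(1/(16*(1/80) - 36679) + 46229) = √(1/(⅕ - 36679) + 46229) = √(1/(-183394/5) + 46229) = √(-5/183394 + 46229) = √(8478121221/183394) = 3*√172759618133786/183394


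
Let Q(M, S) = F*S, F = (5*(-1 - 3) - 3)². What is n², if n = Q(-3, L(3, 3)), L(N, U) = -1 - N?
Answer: 4477456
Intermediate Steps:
F = 529 (F = (5*(-4) - 3)² = (-20 - 3)² = (-23)² = 529)
Q(M, S) = 529*S
n = -2116 (n = 529*(-1 - 1*3) = 529*(-1 - 3) = 529*(-4) = -2116)
n² = (-2116)² = 4477456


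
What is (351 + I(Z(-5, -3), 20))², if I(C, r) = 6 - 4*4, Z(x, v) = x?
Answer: 116281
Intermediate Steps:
I(C, r) = -10 (I(C, r) = 6 - 16 = -10)
(351 + I(Z(-5, -3), 20))² = (351 - 10)² = 341² = 116281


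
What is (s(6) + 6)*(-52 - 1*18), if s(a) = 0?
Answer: -420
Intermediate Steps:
(s(6) + 6)*(-52 - 1*18) = (0 + 6)*(-52 - 1*18) = 6*(-52 - 18) = 6*(-70) = -420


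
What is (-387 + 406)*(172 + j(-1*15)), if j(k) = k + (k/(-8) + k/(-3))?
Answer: 24909/8 ≈ 3113.6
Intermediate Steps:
j(k) = 13*k/24 (j(k) = k + (k*(-⅛) + k*(-⅓)) = k + (-k/8 - k/3) = k - 11*k/24 = 13*k/24)
(-387 + 406)*(172 + j(-1*15)) = (-387 + 406)*(172 + 13*(-1*15)/24) = 19*(172 + (13/24)*(-15)) = 19*(172 - 65/8) = 19*(1311/8) = 24909/8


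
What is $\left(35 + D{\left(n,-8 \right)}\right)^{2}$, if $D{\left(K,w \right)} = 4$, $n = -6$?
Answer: $1521$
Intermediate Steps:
$\left(35 + D{\left(n,-8 \right)}\right)^{2} = \left(35 + 4\right)^{2} = 39^{2} = 1521$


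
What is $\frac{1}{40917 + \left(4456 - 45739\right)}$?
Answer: $- \frac{1}{366} \approx -0.0027322$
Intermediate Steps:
$\frac{1}{40917 + \left(4456 - 45739\right)} = \frac{1}{40917 - 41283} = \frac{1}{-366} = - \frac{1}{366}$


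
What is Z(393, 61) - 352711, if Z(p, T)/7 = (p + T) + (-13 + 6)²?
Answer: -349190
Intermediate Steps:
Z(p, T) = 343 + 7*T + 7*p (Z(p, T) = 7*((p + T) + (-13 + 6)²) = 7*((T + p) + (-7)²) = 7*((T + p) + 49) = 7*(49 + T + p) = 343 + 7*T + 7*p)
Z(393, 61) - 352711 = (343 + 7*61 + 7*393) - 352711 = (343 + 427 + 2751) - 352711 = 3521 - 352711 = -349190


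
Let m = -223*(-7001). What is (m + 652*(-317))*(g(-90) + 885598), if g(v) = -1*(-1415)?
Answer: 1201493702007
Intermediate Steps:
g(v) = 1415
m = 1561223
(m + 652*(-317))*(g(-90) + 885598) = (1561223 + 652*(-317))*(1415 + 885598) = (1561223 - 206684)*887013 = 1354539*887013 = 1201493702007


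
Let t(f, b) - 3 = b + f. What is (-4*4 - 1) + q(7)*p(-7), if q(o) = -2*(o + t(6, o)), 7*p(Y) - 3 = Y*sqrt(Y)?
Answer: -257/7 + 46*I*sqrt(7) ≈ -36.714 + 121.7*I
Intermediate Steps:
t(f, b) = 3 + b + f (t(f, b) = 3 + (b + f) = 3 + b + f)
p(Y) = 3/7 + Y**(3/2)/7 (p(Y) = 3/7 + (Y*sqrt(Y))/7 = 3/7 + Y**(3/2)/7)
q(o) = -18 - 4*o (q(o) = -2*(o + (3 + o + 6)) = -2*(o + (9 + o)) = -2*(9 + 2*o) = -18 - 4*o)
(-4*4 - 1) + q(7)*p(-7) = (-4*4 - 1) + (-18 - 4*7)*(3/7 + (-7)**(3/2)/7) = (-16 - 1) + (-18 - 28)*(3/7 + (-7*I*sqrt(7))/7) = -17 - 46*(3/7 - I*sqrt(7)) = -17 + (-138/7 + 46*I*sqrt(7)) = -257/7 + 46*I*sqrt(7)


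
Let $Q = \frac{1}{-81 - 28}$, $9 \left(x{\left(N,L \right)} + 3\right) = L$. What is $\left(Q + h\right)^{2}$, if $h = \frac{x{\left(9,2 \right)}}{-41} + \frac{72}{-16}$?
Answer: $\frac{127646854729}{6470915364} \approx 19.726$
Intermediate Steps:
$x{\left(N,L \right)} = -3 + \frac{L}{9}$
$Q = - \frac{1}{109}$ ($Q = \frac{1}{-109} = - \frac{1}{109} \approx -0.0091743$)
$h = - \frac{3271}{738}$ ($h = \frac{-3 + \frac{1}{9} \cdot 2}{-41} + \frac{72}{-16} = \left(-3 + \frac{2}{9}\right) \left(- \frac{1}{41}\right) + 72 \left(- \frac{1}{16}\right) = \left(- \frac{25}{9}\right) \left(- \frac{1}{41}\right) - \frac{9}{2} = \frac{25}{369} - \frac{9}{2} = - \frac{3271}{738} \approx -4.4323$)
$\left(Q + h\right)^{2} = \left(- \frac{1}{109} - \frac{3271}{738}\right)^{2} = \left(- \frac{357277}{80442}\right)^{2} = \frac{127646854729}{6470915364}$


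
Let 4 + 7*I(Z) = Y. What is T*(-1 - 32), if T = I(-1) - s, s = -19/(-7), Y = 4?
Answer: 627/7 ≈ 89.571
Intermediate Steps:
s = 19/7 (s = -19*(-⅐) = 19/7 ≈ 2.7143)
I(Z) = 0 (I(Z) = -4/7 + (⅐)*4 = -4/7 + 4/7 = 0)
T = -19/7 (T = 0 - 1*19/7 = 0 - 19/7 = -19/7 ≈ -2.7143)
T*(-1 - 32) = -19*(-1 - 32)/7 = -19/7*(-33) = 627/7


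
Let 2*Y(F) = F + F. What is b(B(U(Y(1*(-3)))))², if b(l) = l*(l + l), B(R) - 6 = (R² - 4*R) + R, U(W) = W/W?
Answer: 1024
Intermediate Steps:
Y(F) = F (Y(F) = (F + F)/2 = (2*F)/2 = F)
U(W) = 1
B(R) = 6 + R² - 3*R (B(R) = 6 + ((R² - 4*R) + R) = 6 + (R² - 3*R) = 6 + R² - 3*R)
b(l) = 2*l² (b(l) = l*(2*l) = 2*l²)
b(B(U(Y(1*(-3)))))² = (2*(6 + 1² - 3*1)²)² = (2*(6 + 1 - 3)²)² = (2*4²)² = (2*16)² = 32² = 1024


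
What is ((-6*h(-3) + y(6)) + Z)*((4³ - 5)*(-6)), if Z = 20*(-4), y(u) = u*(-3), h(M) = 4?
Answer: 43188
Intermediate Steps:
y(u) = -3*u
Z = -80
((-6*h(-3) + y(6)) + Z)*((4³ - 5)*(-6)) = ((-6*4 - 3*6) - 80)*((4³ - 5)*(-6)) = ((-24 - 18) - 80)*((64 - 5)*(-6)) = (-42 - 80)*(59*(-6)) = -122*(-354) = 43188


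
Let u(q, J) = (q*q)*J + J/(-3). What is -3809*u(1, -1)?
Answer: 7618/3 ≈ 2539.3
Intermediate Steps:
u(q, J) = -J/3 + J*q² (u(q, J) = q²*J + J*(-⅓) = J*q² - J/3 = -J/3 + J*q²)
-3809*u(1, -1) = -(-3809)*(-⅓ + 1²) = -(-3809)*(-⅓ + 1) = -(-3809)*2/3 = -3809*(-⅔) = 7618/3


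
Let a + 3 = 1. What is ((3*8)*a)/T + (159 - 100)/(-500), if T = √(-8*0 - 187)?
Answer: -59/500 + 48*I*√187/187 ≈ -0.118 + 3.5101*I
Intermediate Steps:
a = -2 (a = -3 + 1 = -2)
T = I*√187 (T = √(0 - 187) = √(-187) = I*√187 ≈ 13.675*I)
((3*8)*a)/T + (159 - 100)/(-500) = ((3*8)*(-2))/((I*√187)) + (159 - 100)/(-500) = (24*(-2))*(-I*√187/187) + 59*(-1/500) = -(-48)*I*√187/187 - 59/500 = 48*I*√187/187 - 59/500 = -59/500 + 48*I*√187/187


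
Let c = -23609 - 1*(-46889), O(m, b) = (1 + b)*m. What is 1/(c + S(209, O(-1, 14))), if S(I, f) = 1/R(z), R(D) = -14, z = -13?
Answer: 14/325919 ≈ 4.2955e-5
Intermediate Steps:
O(m, b) = m*(1 + b)
S(I, f) = -1/14 (S(I, f) = 1/(-14) = -1/14)
c = 23280 (c = -23609 + 46889 = 23280)
1/(c + S(209, O(-1, 14))) = 1/(23280 - 1/14) = 1/(325919/14) = 14/325919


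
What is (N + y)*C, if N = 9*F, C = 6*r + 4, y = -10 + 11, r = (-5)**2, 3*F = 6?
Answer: 2926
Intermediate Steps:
F = 2 (F = (1/3)*6 = 2)
r = 25
y = 1
C = 154 (C = 6*25 + 4 = 150 + 4 = 154)
N = 18 (N = 9*2 = 18)
(N + y)*C = (18 + 1)*154 = 19*154 = 2926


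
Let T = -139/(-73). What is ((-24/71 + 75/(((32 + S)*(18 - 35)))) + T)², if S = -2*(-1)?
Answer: 18514957015801/8974661859076 ≈ 2.0630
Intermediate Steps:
S = 2
T = 139/73 (T = -139*(-1/73) = 139/73 ≈ 1.9041)
((-24/71 + 75/(((32 + S)*(18 - 35)))) + T)² = ((-24/71 + 75/(((32 + 2)*(18 - 35)))) + 139/73)² = ((-24*1/71 + 75/((34*(-17)))) + 139/73)² = ((-24/71 + 75/(-578)) + 139/73)² = ((-24/71 + 75*(-1/578)) + 139/73)² = ((-24/71 - 75/578) + 139/73)² = (-19197/41038 + 139/73)² = (4302901/2995774)² = 18514957015801/8974661859076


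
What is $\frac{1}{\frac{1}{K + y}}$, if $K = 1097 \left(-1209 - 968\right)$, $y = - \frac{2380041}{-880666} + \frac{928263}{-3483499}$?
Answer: $- \frac{7326415307909838145}{3067799130334} \approx -2.3882 \cdot 10^{6}$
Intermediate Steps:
$y = \frac{7473380780301}{3067799130334}$ ($y = \left(-2380041\right) \left(- \frac{1}{880666}\right) + 928263 \left(- \frac{1}{3483499}\right) = \frac{2380041}{880666} - \frac{928263}{3483499} = \frac{7473380780301}{3067799130334} \approx 2.4361$)
$K = -2388169$ ($K = 1097 \left(-2177\right) = -2388169$)
$\frac{1}{\frac{1}{K + y}} = \frac{1}{\frac{1}{-2388169 + \frac{7473380780301}{3067799130334}}} = \frac{1}{\frac{1}{- \frac{7326415307909838145}{3067799130334}}} = \frac{1}{- \frac{3067799130334}{7326415307909838145}} = - \frac{7326415307909838145}{3067799130334}$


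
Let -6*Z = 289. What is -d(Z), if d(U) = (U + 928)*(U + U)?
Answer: 1525631/18 ≈ 84757.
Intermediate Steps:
Z = -289/6 (Z = -⅙*289 = -289/6 ≈ -48.167)
d(U) = 2*U*(928 + U) (d(U) = (928 + U)*(2*U) = 2*U*(928 + U))
-d(Z) = -2*(-289)*(928 - 289/6)/6 = -2*(-289)*5279/(6*6) = -1*(-1525631/18) = 1525631/18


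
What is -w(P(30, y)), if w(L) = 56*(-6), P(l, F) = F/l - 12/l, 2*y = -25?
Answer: 336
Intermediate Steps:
y = -25/2 (y = (½)*(-25) = -25/2 ≈ -12.500)
P(l, F) = -12/l + F/l
w(L) = -336
-w(P(30, y)) = -1*(-336) = 336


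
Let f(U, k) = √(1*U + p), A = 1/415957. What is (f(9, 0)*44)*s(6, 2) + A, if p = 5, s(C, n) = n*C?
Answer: 1/415957 + 528*√14 ≈ 1975.6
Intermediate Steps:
s(C, n) = C*n
A = 1/415957 ≈ 2.4041e-6
f(U, k) = √(5 + U) (f(U, k) = √(1*U + 5) = √(U + 5) = √(5 + U))
(f(9, 0)*44)*s(6, 2) + A = (√(5 + 9)*44)*(6*2) + 1/415957 = (√14*44)*12 + 1/415957 = (44*√14)*12 + 1/415957 = 528*√14 + 1/415957 = 1/415957 + 528*√14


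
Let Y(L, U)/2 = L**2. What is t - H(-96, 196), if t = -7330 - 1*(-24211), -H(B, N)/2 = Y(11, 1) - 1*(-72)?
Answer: 17509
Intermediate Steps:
Y(L, U) = 2*L**2
H(B, N) = -628 (H(B, N) = -2*(2*11**2 - 1*(-72)) = -2*(2*121 + 72) = -2*(242 + 72) = -2*314 = -628)
t = 16881 (t = -7330 + 24211 = 16881)
t - H(-96, 196) = 16881 - 1*(-628) = 16881 + 628 = 17509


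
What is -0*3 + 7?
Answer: 7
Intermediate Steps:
-0*3 + 7 = -3*0 + 7 = 0 + 7 = 7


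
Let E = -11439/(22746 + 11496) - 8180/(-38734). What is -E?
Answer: 27163111/221054938 ≈ 0.12288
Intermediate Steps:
E = -27163111/221054938 (E = -11439/34242 - 8180*(-1/38734) = -11439*1/34242 + 4090/19367 = -3813/11414 + 4090/19367 = -27163111/221054938 ≈ -0.12288)
-E = -1*(-27163111/221054938) = 27163111/221054938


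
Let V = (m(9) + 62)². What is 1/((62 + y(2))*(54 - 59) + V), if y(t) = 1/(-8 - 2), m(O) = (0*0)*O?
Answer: 2/7069 ≈ 0.00028293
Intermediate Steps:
m(O) = 0 (m(O) = 0*O = 0)
y(t) = -⅒ (y(t) = 1/(-10) = -⅒)
V = 3844 (V = (0 + 62)² = 62² = 3844)
1/((62 + y(2))*(54 - 59) + V) = 1/((62 - ⅒)*(54 - 59) + 3844) = 1/((619/10)*(-5) + 3844) = 1/(-619/2 + 3844) = 1/(7069/2) = 2/7069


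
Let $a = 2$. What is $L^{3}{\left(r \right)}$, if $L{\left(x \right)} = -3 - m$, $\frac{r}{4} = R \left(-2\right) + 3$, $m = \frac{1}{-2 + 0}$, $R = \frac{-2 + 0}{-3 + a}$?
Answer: $- \frac{125}{8} \approx -15.625$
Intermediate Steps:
$R = 2$ ($R = \frac{-2 + 0}{-3 + 2} = - \frac{2}{-1} = \left(-2\right) \left(-1\right) = 2$)
$m = - \frac{1}{2}$ ($m = \frac{1}{-2} = - \frac{1}{2} \approx -0.5$)
$r = -4$ ($r = 4 \left(2 \left(-2\right) + 3\right) = 4 \left(-4 + 3\right) = 4 \left(-1\right) = -4$)
$L{\left(x \right)} = - \frac{5}{2}$ ($L{\left(x \right)} = -3 - - \frac{1}{2} = -3 + \frac{1}{2} = - \frac{5}{2}$)
$L^{3}{\left(r \right)} = \left(- \frac{5}{2}\right)^{3} = - \frac{125}{8}$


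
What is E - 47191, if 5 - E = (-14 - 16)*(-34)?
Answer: -48206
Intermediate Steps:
E = -1015 (E = 5 - (-14 - 16)*(-34) = 5 - (-30)*(-34) = 5 - 1*1020 = 5 - 1020 = -1015)
E - 47191 = -1015 - 47191 = -48206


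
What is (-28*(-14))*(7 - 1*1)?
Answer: 2352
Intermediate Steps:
(-28*(-14))*(7 - 1*1) = 392*(7 - 1) = 392*6 = 2352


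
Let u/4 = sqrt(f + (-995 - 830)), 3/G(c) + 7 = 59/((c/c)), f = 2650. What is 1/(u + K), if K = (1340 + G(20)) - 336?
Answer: 2714972/2690295721 - 54080*sqrt(33)/2690295721 ≈ 0.00089370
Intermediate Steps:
G(c) = 3/52 (G(c) = 3/(-7 + 59/((c/c))) = 3/(-7 + 59/1) = 3/(-7 + 59*1) = 3/(-7 + 59) = 3/52)
u = 20*sqrt(33) (u = 4*sqrt(2650 + (-995 - 830)) = 4*sqrt(2650 - 1825) = 4*sqrt(825) = 4*(5*sqrt(33)) = 20*sqrt(33) ≈ 114.89)
K = 52211/52 (K = (1340 + 3/52) - 336 = 69683/52 - 336 = 52211/52 ≈ 1004.1)
1/(u + K) = 1/(20*sqrt(33) + 52211/52) = 1/(52211/52 + 20*sqrt(33))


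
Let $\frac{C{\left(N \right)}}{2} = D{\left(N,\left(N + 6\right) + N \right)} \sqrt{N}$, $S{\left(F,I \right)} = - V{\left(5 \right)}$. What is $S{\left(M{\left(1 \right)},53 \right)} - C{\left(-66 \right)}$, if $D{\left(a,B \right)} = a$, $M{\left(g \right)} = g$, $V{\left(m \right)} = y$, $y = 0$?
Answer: $132 i \sqrt{66} \approx 1072.4 i$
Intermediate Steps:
$V{\left(m \right)} = 0$
$S{\left(F,I \right)} = 0$ ($S{\left(F,I \right)} = \left(-1\right) 0 = 0$)
$C{\left(N \right)} = 2 N^{\frac{3}{2}}$ ($C{\left(N \right)} = 2 N \sqrt{N} = 2 N^{\frac{3}{2}}$)
$S{\left(M{\left(1 \right)},53 \right)} - C{\left(-66 \right)} = 0 - 2 \left(-66\right)^{\frac{3}{2}} = 0 - 2 \left(- 66 i \sqrt{66}\right) = 0 - - 132 i \sqrt{66} = 0 + 132 i \sqrt{66} = 132 i \sqrt{66}$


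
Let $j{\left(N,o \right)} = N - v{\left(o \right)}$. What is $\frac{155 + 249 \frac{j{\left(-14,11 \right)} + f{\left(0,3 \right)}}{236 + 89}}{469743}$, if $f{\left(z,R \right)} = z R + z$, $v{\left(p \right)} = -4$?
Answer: $\frac{9577}{30533295} \approx 0.00031366$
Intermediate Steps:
$f{\left(z,R \right)} = z + R z$ ($f{\left(z,R \right)} = R z + z = z + R z$)
$j{\left(N,o \right)} = 4 + N$ ($j{\left(N,o \right)} = N - -4 = N + 4 = 4 + N$)
$\frac{155 + 249 \frac{j{\left(-14,11 \right)} + f{\left(0,3 \right)}}{236 + 89}}{469743} = \frac{155 + 249 \frac{\left(4 - 14\right) + 0 \left(1 + 3\right)}{236 + 89}}{469743} = \left(155 + 249 \frac{-10 + 0 \cdot 4}{325}\right) \frac{1}{469743} = \left(155 + 249 \left(-10 + 0\right) \frac{1}{325}\right) \frac{1}{469743} = \left(155 + 249 \left(\left(-10\right) \frac{1}{325}\right)\right) \frac{1}{469743} = \left(155 + 249 \left(- \frac{2}{65}\right)\right) \frac{1}{469743} = \left(155 - \frac{498}{65}\right) \frac{1}{469743} = \frac{9577}{65} \cdot \frac{1}{469743} = \frac{9577}{30533295}$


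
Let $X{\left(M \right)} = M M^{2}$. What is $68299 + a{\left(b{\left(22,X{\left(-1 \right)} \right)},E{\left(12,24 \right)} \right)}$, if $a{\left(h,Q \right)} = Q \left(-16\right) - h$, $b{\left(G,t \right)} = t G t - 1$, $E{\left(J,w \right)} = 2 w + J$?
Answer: $67318$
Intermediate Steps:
$E{\left(J,w \right)} = J + 2 w$
$X{\left(M \right)} = M^{3}$
$b{\left(G,t \right)} = -1 + G t^{2}$ ($b{\left(G,t \right)} = G t t - 1 = G t^{2} - 1 = -1 + G t^{2}$)
$a{\left(h,Q \right)} = - h - 16 Q$ ($a{\left(h,Q \right)} = - 16 Q - h = - h - 16 Q$)
$68299 + a{\left(b{\left(22,X{\left(-1 \right)} \right)},E{\left(12,24 \right)} \right)} = 68299 - \left(-1 + 22 + 16 \left(12 + 2 \cdot 24\right)\right) = 68299 - \left(-1 + 22 + 16 \left(12 + 48\right)\right) = 68299 - \left(959 + 22\right) = 68299 - 981 = 67318$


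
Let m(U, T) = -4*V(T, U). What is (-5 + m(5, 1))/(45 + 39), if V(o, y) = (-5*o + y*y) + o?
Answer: -89/84 ≈ -1.0595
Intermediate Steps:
V(o, y) = y**2 - 4*o (V(o, y) = (-5*o + y**2) + o = (y**2 - 5*o) + o = y**2 - 4*o)
m(U, T) = -4*U**2 + 16*T (m(U, T) = -4*(U**2 - 4*T) = -4*U**2 + 16*T)
(-5 + m(5, 1))/(45 + 39) = (-5 + (-4*5**2 + 16*1))/(45 + 39) = (-5 + (-4*25 + 16))/84 = (-5 + (-100 + 16))*(1/84) = (-5 - 84)*(1/84) = -89*1/84 = -89/84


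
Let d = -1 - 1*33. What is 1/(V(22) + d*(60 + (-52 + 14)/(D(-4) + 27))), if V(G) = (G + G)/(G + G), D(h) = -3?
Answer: -6/11911 ≈ -0.00050374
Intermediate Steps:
d = -34 (d = -1 - 33 = -34)
V(G) = 1 (V(G) = (2*G)/((2*G)) = (2*G)*(1/(2*G)) = 1)
1/(V(22) + d*(60 + (-52 + 14)/(D(-4) + 27))) = 1/(1 - 34*(60 + (-52 + 14)/(-3 + 27))) = 1/(1 - 34*(60 - 38/24)) = 1/(1 - 34*(60 - 38*1/24)) = 1/(1 - 34*(60 - 19/12)) = 1/(1 - 34*701/12) = 1/(1 - 11917/6) = 1/(-11911/6) = -6/11911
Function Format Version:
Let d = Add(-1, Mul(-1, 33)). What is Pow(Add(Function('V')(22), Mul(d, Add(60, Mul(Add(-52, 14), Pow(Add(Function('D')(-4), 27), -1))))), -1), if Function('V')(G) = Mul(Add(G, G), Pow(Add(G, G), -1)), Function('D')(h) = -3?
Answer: Rational(-6, 11911) ≈ -0.00050374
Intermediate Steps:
d = -34 (d = Add(-1, -33) = -34)
Function('V')(G) = 1 (Function('V')(G) = Mul(Mul(2, G), Pow(Mul(2, G), -1)) = Mul(Mul(2, G), Mul(Rational(1, 2), Pow(G, -1))) = 1)
Pow(Add(Function('V')(22), Mul(d, Add(60, Mul(Add(-52, 14), Pow(Add(Function('D')(-4), 27), -1))))), -1) = Pow(Add(1, Mul(-34, Add(60, Mul(Add(-52, 14), Pow(Add(-3, 27), -1))))), -1) = Pow(Add(1, Mul(-34, Add(60, Mul(-38, Pow(24, -1))))), -1) = Pow(Add(1, Mul(-34, Add(60, Mul(-38, Rational(1, 24))))), -1) = Pow(Add(1, Mul(-34, Add(60, Rational(-19, 12)))), -1) = Pow(Add(1, Mul(-34, Rational(701, 12))), -1) = Pow(Add(1, Rational(-11917, 6)), -1) = Pow(Rational(-11911, 6), -1) = Rational(-6, 11911)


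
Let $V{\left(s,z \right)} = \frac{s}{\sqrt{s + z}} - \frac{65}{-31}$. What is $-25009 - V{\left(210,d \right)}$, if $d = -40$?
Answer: $- \frac{775344}{31} - \frac{21 \sqrt{170}}{17} \approx -25027.0$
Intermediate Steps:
$V{\left(s,z \right)} = \frac{65}{31} + \frac{s}{\sqrt{s + z}}$ ($V{\left(s,z \right)} = \frac{s}{\sqrt{s + z}} - - \frac{65}{31} = \frac{s}{\sqrt{s + z}} + \frac{65}{31} = \frac{65}{31} + \frac{s}{\sqrt{s + z}}$)
$-25009 - V{\left(210,d \right)} = -25009 - \left(\frac{65}{31} + \frac{210}{\sqrt{210 - 40}}\right) = -25009 - \left(\frac{65}{31} + \frac{210}{\sqrt{170}}\right) = -25009 - \left(\frac{65}{31} + 210 \frac{\sqrt{170}}{170}\right) = -25009 - \left(\frac{65}{31} + \frac{21 \sqrt{170}}{17}\right) = - \frac{775344}{31} - \frac{21 \sqrt{170}}{17}$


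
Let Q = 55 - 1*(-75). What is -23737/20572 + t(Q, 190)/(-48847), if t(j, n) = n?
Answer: -1163389919/1004880484 ≈ -1.1577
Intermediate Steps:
Q = 130 (Q = 55 + 75 = 130)
-23737/20572 + t(Q, 190)/(-48847) = -23737/20572 + 190/(-48847) = -23737*1/20572 + 190*(-1/48847) = -23737/20572 - 190/48847 = -1163389919/1004880484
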